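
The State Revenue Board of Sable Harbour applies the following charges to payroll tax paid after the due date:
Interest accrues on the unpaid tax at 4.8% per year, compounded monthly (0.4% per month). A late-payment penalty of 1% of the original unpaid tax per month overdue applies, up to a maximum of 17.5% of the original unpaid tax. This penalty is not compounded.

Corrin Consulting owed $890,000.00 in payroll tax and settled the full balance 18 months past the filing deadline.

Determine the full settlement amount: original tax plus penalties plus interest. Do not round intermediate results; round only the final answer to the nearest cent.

$1,112,055.90

Penalty (uncapped): 18 × 1% × $890,000.00 = $160,200.00; cap = 17.5% × $890,000.00 = $155,750.00 → penalty = $155,750.00
Interest: $890,000.00 × ((1 + 0.004)^18 − 1) = $890,000.00 × 0.0745010… = $66,305.9044…
Total = $890,000.00 + $155,750.0000 + $66,305.9044… = $1,112,055.90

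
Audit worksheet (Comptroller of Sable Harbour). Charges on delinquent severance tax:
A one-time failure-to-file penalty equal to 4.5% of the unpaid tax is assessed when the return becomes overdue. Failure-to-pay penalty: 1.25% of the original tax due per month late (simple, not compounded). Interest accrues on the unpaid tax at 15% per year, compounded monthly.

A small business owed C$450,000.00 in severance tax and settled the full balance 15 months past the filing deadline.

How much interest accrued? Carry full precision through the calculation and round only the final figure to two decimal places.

C$92,173.13

Interest (15%/yr ÷ 12 = 1.25%/month): C$450,000.00 × ((1 + 0.0125)^15 − 1) = C$92,173.1323…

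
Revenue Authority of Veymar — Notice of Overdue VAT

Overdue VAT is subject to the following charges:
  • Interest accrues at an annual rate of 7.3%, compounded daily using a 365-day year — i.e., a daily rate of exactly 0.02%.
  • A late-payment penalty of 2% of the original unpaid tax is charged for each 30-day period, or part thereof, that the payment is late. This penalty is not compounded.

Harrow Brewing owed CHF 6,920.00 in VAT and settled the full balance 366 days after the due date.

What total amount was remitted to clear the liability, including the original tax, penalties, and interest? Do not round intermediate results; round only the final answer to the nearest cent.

Penalty periods: ⌈366/30⌉ = 13; penalty = 13 × 2% × CHF 6,920.00 = CHF 1,799.20
Interest: CHF 6,920.00 × ((1 + 0.0002)^366 − 1) = CHF 6,920.00 × 0.07593783… = CHF 525.4898…
Total = CHF 6,920.00 + CHF 1,799.2000 + CHF 525.4898… = CHF 9,244.69

CHF 9,244.69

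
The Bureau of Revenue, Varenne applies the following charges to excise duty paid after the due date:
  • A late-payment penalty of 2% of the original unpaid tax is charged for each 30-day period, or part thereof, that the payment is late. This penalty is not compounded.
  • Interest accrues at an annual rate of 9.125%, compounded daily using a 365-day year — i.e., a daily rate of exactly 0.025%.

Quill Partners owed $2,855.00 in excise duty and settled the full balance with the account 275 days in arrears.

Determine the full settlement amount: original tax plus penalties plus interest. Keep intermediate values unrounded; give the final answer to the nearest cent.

Penalty periods: ⌈275/30⌉ = 10; penalty = 10 × 2% × $2,855.00 = $571.00
Interest: $2,855.00 × ((1 + 0.00025)^275 − 1) = $2,855.00 × 0.07115918… = $203.1595…
Total = $2,855.00 + $571.0000 + $203.1595… = $3,629.16

$3,629.16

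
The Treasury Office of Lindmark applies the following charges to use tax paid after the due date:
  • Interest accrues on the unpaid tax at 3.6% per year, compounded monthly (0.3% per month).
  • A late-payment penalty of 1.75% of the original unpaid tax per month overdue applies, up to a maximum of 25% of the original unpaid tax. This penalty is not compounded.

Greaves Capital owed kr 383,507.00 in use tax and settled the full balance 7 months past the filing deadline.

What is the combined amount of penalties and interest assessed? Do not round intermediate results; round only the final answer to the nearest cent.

Penalty: 7 × 1.75% × kr 383,507.00 = kr 46,979.61… (below the 25% cap of kr 95,876.75)
Interest: kr 383,507.00 × ((1 + 0.003)^7 − 1) = kr 383,507.00 × 0.0211899… = kr 8,126.4933…
Penalties + interest = kr 46,979.6075 + kr 8,126.4933… = kr 55,106.10

kr 55,106.10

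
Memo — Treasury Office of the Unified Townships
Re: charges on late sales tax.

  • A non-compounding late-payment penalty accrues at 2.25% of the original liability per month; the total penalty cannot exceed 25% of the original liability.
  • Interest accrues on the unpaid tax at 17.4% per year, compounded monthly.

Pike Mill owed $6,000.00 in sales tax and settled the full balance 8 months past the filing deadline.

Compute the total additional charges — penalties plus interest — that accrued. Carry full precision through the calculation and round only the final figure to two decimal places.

Penalty: 8 × 2.25% × $6,000.00 = $1,080.00 (below the 25% cap of $1,500.00)
Interest (17.4%/yr ÷ 12 = 1.45%/month): $6,000.00 × ((1 + 0.0145)^8 − 1) = $732.3651…
Penalties + interest = $1,080.0000 + $732.3651… = $1,812.37

$1,812.37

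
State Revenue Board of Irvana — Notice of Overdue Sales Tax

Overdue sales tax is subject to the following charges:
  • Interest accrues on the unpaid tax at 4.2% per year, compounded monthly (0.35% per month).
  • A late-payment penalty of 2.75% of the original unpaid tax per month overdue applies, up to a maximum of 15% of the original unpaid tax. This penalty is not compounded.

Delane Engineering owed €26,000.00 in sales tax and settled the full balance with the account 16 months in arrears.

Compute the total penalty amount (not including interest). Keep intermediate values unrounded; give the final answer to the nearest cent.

€3,900.00

Penalty (uncapped): 16 × 2.75% × €26,000.00 = €11,440.00; cap = 15% × €26,000.00 = €3,900.00 → penalty = €3,900.00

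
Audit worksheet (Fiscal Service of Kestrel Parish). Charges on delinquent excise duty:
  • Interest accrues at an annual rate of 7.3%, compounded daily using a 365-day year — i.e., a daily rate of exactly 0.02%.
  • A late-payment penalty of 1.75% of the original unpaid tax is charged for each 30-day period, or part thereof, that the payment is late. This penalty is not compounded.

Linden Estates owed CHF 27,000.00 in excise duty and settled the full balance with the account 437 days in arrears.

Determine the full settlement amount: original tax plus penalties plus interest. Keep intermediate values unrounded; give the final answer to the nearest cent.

CHF 36,553.24

Penalty periods: ⌈437/30⌉ = 15; penalty = 15 × 1.75% × CHF 27,000.00 = CHF 7,087.50
Interest: CHF 27,000.00 × ((1 + 0.0002)^437 − 1) = CHF 27,000.00 × 0.09132359… = CHF 2,465.7369…
Total = CHF 27,000.00 + CHF 7,087.5000 + CHF 2,465.7369… = CHF 36,553.24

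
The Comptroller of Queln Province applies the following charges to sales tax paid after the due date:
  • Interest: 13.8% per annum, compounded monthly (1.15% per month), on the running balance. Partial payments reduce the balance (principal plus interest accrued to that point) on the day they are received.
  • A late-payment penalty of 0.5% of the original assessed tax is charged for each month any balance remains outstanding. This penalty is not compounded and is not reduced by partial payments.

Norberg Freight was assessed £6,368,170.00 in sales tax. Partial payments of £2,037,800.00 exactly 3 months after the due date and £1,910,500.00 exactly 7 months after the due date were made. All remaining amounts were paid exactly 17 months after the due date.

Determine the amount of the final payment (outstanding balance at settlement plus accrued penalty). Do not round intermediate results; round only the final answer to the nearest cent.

Balance at month 3: £6,368,170.0000 × (1 + 0.0115)^3 = £6,590,408.1216…
After £2,037,800.00 payment: £6,590,408.1216… − £2,037,800.00 = £4,552,608.1216…
Balance at month 7: £4,552,608.1216… × (1 + 0.0115)^4 = £4,765,668.3652…
After £1,910,500.00 payment: £4,765,668.3652… − £1,910,500.00 = £2,855,168.3652…
Balance at month 17: £2,855,168.3652… × (1 + 0.0115)^10 = £3,201,036.2633…
Penalty: 17 × 0.5% × £6,368,170.00 = £541,294.45
Final settlement = outstanding balance + penalty = £3,201,036.2633… + £541,294.45 = £3,742,330.71

£3,742,330.71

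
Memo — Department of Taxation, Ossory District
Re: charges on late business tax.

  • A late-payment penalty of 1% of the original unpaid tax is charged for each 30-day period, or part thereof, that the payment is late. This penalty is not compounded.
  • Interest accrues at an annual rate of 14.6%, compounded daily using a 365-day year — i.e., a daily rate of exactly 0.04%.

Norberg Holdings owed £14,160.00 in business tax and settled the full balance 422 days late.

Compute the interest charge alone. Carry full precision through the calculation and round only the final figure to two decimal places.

Interest: £14,160.00 × ((1 + 0.0004)^422 − 1) = £14,160.00 × 0.18384338… = £2,603.2223…

£2,603.22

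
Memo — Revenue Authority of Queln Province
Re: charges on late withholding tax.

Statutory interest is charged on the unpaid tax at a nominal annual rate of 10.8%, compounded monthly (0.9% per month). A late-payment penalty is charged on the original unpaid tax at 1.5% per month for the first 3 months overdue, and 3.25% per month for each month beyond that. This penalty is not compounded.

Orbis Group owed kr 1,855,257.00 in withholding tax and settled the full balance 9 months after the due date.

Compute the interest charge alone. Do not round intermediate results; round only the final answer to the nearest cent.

Interest: kr 1,855,257.00 × ((1 + 0.009)^9 − 1) = kr 1,855,257.00 × 0.0839781… = kr 155,800.9025…

kr 155,800.90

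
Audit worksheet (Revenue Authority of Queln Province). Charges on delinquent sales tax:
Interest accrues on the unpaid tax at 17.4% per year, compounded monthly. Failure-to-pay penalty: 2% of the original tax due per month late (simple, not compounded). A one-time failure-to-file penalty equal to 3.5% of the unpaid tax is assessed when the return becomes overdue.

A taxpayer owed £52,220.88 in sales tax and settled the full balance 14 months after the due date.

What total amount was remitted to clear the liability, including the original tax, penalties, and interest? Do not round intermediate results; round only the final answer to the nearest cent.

Failure-to-file penalty: 3.5% × £52,220.88 = £1,827.73…
Failure-to-pay penalty: 14 × 2% × £52,220.88 = £14,621.85…
Interest (17.4%/yr ÷ 12 = 1.45%/month): £52,220.88 × ((1 + 0.0145)^14 − 1) = £11,660.2964…
Total = £52,220.88 + £16,449.5772 + £11,660.2964… = £80,330.75

£80,330.75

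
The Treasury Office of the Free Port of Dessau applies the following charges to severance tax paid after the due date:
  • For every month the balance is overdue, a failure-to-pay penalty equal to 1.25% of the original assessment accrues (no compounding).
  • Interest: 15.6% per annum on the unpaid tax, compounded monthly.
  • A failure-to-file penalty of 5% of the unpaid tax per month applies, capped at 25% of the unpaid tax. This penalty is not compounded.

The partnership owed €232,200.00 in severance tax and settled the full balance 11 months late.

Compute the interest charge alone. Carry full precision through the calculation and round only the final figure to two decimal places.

€35,449.30

Interest (15.6%/yr ÷ 12 = 1.3%/month): €232,200.00 × ((1 + 0.013)^11 − 1) = €35,449.3015…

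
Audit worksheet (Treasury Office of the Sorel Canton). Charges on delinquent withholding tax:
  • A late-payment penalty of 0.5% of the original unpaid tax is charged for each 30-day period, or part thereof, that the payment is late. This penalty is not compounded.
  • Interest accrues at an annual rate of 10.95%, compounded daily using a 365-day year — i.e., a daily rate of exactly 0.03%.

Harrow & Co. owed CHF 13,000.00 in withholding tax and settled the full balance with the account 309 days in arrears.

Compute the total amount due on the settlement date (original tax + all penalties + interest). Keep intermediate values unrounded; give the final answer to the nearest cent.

CHF 14,977.52

Penalty periods: ⌈309/30⌉ = 11; penalty = 11 × 0.5% × CHF 13,000.00 = CHF 715.00
Interest: CHF 13,000.00 × ((1 + 0.0003)^309 − 1) = CHF 13,000.00 × 0.09711729… = CHF 1,262.5248…
Total = CHF 13,000.00 + CHF 715.0000 + CHF 1,262.5248… = CHF 14,977.52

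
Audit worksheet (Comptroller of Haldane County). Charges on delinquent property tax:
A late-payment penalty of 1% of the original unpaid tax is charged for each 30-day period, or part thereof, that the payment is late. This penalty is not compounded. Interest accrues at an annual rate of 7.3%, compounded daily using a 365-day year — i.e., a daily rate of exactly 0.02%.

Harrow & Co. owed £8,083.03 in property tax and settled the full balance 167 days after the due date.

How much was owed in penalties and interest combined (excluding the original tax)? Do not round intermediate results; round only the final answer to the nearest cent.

£759.49

Penalty periods: ⌈167/30⌉ = 6; penalty = 6 × 1% × £8,083.03 = £484.98…
Interest: £8,083.03 × ((1 + 0.0002)^167 − 1) = £8,083.03 × 0.03396059… = £274.5045…
Penalties + interest = £484.9818 + £274.5045… = £759.49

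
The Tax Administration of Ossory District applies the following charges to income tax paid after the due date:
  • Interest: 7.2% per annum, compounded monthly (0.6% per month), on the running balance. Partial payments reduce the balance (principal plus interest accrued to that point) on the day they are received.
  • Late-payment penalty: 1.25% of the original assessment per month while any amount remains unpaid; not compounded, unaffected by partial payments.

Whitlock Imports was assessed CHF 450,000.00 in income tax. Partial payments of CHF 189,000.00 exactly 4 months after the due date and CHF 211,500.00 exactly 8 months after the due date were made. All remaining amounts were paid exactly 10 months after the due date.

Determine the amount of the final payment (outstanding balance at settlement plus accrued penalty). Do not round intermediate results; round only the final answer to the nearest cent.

Balance at month 4: CHF 450,000.0000 × (1 + 0.006)^4 = CHF 460,897.5894…
After CHF 189,000.00 payment: CHF 460,897.5894… − CHF 189,000.00 = CHF 271,897.5894…
Balance at month 8: CHF 271,897.5894… × (1 + 0.006)^4 = CHF 278,482.0967…
After CHF 211,500.00 payment: CHF 278,482.0967… − CHF 211,500.00 = CHF 66,982.0967…
Balance at month 10: CHF 66,982.0967… × (1 + 0.006)^2 = CHF 67,788.2932…
Penalty: 10 × 1.25% × CHF 450,000.00 = CHF 56,250.00
Final settlement = outstanding balance + penalty = CHF 67,788.2932… + CHF 56,250.00 = CHF 124,038.29

CHF 124,038.29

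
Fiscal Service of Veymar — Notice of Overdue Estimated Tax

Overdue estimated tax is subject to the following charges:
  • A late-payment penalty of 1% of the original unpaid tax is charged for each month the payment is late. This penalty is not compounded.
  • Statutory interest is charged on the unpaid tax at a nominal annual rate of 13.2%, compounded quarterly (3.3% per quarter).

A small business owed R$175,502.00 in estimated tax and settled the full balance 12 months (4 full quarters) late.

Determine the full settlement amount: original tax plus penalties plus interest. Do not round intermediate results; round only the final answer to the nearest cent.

R$220,900.67

Late-payment penalty: 12 × 1% × R$175,502.00 = R$21,060.24
Interest: R$175,502.00 × ((1 + 0.033)^4 − 1) = R$175,502.00 × 0.1386789… = R$24,338.4303…
Total = R$175,502.00 + R$21,060.2400 + R$24,338.4303… = R$220,900.67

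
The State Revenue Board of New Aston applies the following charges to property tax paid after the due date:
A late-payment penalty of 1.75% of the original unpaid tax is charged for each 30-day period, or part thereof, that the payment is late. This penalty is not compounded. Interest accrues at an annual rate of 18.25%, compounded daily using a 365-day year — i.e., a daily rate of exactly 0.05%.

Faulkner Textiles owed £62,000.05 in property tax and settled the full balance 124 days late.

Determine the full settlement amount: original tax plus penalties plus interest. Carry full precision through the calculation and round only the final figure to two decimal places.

Penalty periods: ⌈124/30⌉ = 5; penalty = 5 × 1.75% × £62,000.05 = £5,425.00…
Interest: £62,000.05 × ((1 + 0.0005)^124 − 1) = £62,000.05 × 0.06394586… = £3,964.6465…
Total = £62,000.05 + £5,425.0044… + £3,964.6465… = £71,389.70

£71,389.70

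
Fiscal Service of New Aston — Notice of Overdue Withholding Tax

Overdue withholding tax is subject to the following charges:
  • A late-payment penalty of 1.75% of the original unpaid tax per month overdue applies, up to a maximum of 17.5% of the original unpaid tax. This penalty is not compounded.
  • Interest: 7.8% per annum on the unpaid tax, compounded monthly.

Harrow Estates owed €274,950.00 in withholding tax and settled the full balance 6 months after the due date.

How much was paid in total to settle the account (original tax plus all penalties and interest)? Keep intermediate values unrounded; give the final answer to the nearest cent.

€314,718.57

Penalty: 6 × 1.75% × €274,950.00 = €28,869.75 (below the 17.5% cap of €48,116.25)
Interest (7.8%/yr ÷ 12 = 0.65%/month): €274,950.00 × ((1 + 0.0065)^6 − 1) = €10,898.8171…
Total = €274,950.00 + €28,869.7500 + €10,898.8171… = €314,718.57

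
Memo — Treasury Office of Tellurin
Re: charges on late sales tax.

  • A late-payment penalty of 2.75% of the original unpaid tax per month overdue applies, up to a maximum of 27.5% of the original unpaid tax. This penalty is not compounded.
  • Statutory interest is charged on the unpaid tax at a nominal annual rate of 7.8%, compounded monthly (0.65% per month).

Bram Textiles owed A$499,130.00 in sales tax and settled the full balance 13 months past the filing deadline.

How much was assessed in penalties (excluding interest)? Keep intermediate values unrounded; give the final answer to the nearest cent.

Penalty (uncapped): 13 × 2.75% × A$499,130.00 = A$178,438.98…; cap = 27.5% × A$499,130.00 = A$137,260.75 → penalty = A$137,260.75

A$137,260.75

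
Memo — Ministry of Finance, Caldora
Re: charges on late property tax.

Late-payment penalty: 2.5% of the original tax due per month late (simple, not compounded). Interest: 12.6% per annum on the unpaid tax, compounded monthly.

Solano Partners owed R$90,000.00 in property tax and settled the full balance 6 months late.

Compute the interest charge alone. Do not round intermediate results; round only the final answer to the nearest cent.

R$5,820.94

Interest (12.6%/yr ÷ 12 = 1.05%/month): R$90,000.00 × ((1 + 0.0105)^6 − 1) = R$5,820.9377…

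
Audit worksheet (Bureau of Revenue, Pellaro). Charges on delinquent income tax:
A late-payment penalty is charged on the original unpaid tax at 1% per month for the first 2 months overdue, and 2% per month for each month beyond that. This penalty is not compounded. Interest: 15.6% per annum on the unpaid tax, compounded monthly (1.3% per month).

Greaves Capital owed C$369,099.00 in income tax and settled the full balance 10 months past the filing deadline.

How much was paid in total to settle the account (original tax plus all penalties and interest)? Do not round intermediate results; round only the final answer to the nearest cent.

Penalty, months 1–2: 2 × 1% × C$369,099.00 = C$7,381.98
Penalty, months 3–10: 8 × 2% × C$369,099.00 = C$59,055.84
Interest: C$369,099.00 × ((1 + 0.013)^10 − 1) = C$369,099.00 × 0.1378747… = C$50,889.4259…
Total = C$369,099.00 + C$66,437.8200 + C$50,889.4259… = C$486,426.25

C$486,426.25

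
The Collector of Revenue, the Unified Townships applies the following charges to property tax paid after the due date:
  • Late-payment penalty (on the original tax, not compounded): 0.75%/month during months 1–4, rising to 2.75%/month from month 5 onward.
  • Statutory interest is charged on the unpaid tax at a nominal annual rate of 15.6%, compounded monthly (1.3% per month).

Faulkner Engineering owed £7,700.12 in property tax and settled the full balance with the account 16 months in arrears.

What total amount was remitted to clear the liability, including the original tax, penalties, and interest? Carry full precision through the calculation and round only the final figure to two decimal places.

Penalty, months 1–4: 4 × 0.75% × £7,700.12 = £231.00…
Penalty, months 5–16: 12 × 2.75% × £7,700.12 = £2,541.04…
Interest: £7,700.12 × ((1 + 0.013)^16 − 1) = £7,700.12 × 0.2295640… = £1,767.6701…
Total = £7,700.12 + £2,772.0432 + £1,767.6701… = £12,239.83

£12,239.83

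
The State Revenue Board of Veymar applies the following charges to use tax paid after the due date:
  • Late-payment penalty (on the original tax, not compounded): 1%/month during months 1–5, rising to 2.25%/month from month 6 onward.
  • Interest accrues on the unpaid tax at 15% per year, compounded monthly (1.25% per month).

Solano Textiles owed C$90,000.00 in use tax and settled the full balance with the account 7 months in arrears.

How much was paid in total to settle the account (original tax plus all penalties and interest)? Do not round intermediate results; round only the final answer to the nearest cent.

C$106,726.54

Penalty, months 1–5: 5 × 1% × C$90,000.00 = C$4,500.00
Penalty, months 6–7: 2 × 2.25% × C$90,000.00 = C$4,050.00
Interest: C$90,000.00 × ((1 + 0.0125)^7 − 1) = C$90,000.00 × 0.0908505… = C$8,176.5423…
Total = C$90,000.00 + C$8,550.0000 + C$8,176.5423… = C$106,726.54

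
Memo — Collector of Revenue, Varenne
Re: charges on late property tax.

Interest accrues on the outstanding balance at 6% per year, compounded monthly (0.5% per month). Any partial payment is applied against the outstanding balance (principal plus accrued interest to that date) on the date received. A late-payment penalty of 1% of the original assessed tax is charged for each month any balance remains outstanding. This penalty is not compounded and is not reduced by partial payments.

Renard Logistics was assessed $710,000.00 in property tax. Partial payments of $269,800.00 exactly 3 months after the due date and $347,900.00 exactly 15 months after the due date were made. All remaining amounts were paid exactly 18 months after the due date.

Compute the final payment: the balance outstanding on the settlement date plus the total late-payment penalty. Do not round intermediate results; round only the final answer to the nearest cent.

Balance at month 3: $710,000.0000 × (1 + 0.005)^3 = $720,703.3388…
After $269,800.00 payment: $720,703.3388… − $269,800.00 = $450,903.3388…
Balance at month 15: $450,903.3388… × (1 + 0.005)^12 = $478,714.0700…
After $347,900.00 payment: $478,714.0700… − $347,900.00 = $130,814.0700…
Balance at month 18: $130,814.0700… × (1 + 0.005)^3 = $132,786.1085…
Penalty: 18 × 1% × $710,000.00 = $127,800.00
Final settlement = outstanding balance + penalty = $132,786.1085… + $127,800.00 = $260,586.11

$260,586.11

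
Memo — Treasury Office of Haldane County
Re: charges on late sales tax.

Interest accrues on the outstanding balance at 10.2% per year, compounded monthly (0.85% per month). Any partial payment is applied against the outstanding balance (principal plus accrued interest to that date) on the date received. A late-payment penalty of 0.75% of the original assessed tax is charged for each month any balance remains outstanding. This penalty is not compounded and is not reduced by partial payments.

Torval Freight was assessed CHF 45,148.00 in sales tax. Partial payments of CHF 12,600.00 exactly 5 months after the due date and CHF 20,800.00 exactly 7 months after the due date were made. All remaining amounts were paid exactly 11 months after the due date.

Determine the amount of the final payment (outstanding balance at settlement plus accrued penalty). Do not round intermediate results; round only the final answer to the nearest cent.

CHF 18,505.43

Balance at month 5: CHF 45,148.0000 × (1 + 0.0085)^5 = CHF 47,099.6879…
After CHF 12,600.00 payment: CHF 47,099.6879… − CHF 12,600.00 = CHF 34,499.6879…
Balance at month 7: CHF 34,499.6879… × (1 + 0.0085)^2 = CHF 35,088.6752…
After CHF 20,800.00 payment: CHF 35,088.6752… − CHF 20,800.00 = CHF 14,288.6752…
Balance at month 11: CHF 14,288.6752… × (1 + 0.0085)^4 = CHF 14,780.7194…
Penalty: 11 × 0.75% × CHF 45,148.00 = CHF 3,724.71
Final settlement = outstanding balance + penalty = CHF 14,780.7194… + CHF 3,724.71 = CHF 18,505.43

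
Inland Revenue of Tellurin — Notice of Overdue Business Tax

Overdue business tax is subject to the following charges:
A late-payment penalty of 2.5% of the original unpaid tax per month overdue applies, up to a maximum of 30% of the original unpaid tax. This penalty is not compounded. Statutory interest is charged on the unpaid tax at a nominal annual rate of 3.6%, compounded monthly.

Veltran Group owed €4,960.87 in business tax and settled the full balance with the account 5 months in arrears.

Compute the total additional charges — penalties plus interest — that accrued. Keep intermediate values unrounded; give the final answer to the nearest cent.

€694.97

Penalty: 5 × 2.5% × €4,960.87 = €620.11… (below the 30% cap of €1,488.26…)
Interest (3.6%/yr ÷ 12 = 0.3%/month): €4,960.87 × ((1 + 0.003)^5 − 1) = €74.8609…
Penalties + interest = €620.1088… + €74.8609… = €694.97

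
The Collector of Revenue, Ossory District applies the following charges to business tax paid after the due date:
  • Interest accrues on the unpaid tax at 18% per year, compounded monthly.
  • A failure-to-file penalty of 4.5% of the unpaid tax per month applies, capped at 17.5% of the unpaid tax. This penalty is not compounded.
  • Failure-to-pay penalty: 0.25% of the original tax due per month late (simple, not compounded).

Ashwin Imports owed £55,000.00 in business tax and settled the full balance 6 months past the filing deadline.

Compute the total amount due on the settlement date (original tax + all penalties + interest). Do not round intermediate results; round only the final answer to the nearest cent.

Failure-to-file: 6 × 4.5% × £55,000.00 = £14,850.00, capped at 17.5% × £55,000.00 = £9,625.00
Failure-to-pay penalty: 6 × 0.25% × £55,000.00 = £825.00
Interest (18%/yr ÷ 12 = 1.5%/month): £55,000.00 × ((1 + 0.015)^6 − 1) = £5,139.3795…
Total = £55,000.00 + £10,450.0000 + £5,139.3795… = £70,589.38

£70,589.38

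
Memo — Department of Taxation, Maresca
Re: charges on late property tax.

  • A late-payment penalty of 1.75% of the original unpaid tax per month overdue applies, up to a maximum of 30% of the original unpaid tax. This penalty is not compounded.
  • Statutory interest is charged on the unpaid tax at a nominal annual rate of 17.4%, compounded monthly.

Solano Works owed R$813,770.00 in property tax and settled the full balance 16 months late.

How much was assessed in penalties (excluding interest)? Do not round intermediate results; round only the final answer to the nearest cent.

Penalty: 16 × 1.75% × R$813,770.00 = R$227,855.60 (below the 30% cap of R$244,131.00)

R$227,855.60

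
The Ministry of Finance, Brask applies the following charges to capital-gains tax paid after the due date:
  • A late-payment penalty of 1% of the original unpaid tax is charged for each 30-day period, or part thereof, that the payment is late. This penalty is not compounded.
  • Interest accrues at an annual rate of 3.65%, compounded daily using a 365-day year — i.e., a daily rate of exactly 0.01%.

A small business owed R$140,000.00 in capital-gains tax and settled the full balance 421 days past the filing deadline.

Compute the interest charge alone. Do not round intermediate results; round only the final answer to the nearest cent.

Interest: R$140,000.00 × ((1 + 0.0001)^421 − 1) = R$140,000.00 × 0.04299658… = R$6,019.5209…

R$6,019.52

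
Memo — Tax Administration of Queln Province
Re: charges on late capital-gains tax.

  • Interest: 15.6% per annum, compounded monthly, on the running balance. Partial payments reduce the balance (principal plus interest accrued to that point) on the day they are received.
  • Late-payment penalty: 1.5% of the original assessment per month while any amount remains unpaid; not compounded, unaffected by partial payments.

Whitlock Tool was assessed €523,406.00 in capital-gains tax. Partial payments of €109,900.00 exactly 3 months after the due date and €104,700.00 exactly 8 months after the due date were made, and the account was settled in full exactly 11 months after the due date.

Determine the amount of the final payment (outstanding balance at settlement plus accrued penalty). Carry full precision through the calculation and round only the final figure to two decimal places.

€458,974.87

Monthly rate = 15.6% ÷ 12 = 1.3%
Balance at month 3: €523,406.0000 × (1 + 0.013)^3 = €544,085.3508…
After €109,900.00 payment: €544,085.3508… − €109,900.00 = €434,185.3508…
Balance at month 8: €434,185.3508… × (1 + 0.013)^5 = €463,150.7730…
After €104,700.00 payment: €463,150.7730… − €104,700.00 = €358,450.7730…
Balance at month 11: €358,450.7730… × (1 + 0.013)^3 = €372,612.8752…
Penalty: 11 × 1.5% × €523,406.00 = €86,361.99
Final settlement = outstanding balance + penalty = €372,612.8752… + €86,361.99 = €458,974.87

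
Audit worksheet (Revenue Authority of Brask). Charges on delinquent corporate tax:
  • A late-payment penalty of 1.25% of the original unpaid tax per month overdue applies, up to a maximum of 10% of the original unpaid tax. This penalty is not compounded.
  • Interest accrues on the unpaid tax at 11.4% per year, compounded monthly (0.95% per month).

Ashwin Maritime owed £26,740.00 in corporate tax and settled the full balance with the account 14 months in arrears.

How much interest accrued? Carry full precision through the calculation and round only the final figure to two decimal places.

£3,784.60

Interest: £26,740.00 × ((1 + 0.0095)^14 − 1) = £26,740.00 × 0.1415331… = £3,784.5963…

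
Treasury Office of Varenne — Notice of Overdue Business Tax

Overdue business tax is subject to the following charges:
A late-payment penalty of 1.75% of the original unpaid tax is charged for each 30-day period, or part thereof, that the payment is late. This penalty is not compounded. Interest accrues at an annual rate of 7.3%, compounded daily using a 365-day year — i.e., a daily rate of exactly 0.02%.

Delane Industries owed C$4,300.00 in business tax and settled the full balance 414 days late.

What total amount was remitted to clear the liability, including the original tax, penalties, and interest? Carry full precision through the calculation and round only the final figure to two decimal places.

C$5,724.66

Penalty periods: ⌈414/30⌉ = 14; penalty = 14 × 1.75% × C$4,300.00 = C$1,053.50
Interest: C$4,300.00 × ((1 + 0.0002)^414 − 1) = C$4,300.00 × 0.08631553… = C$371.1568…
Total = C$4,300.00 + C$1,053.5000 + C$371.1568… = C$5,724.66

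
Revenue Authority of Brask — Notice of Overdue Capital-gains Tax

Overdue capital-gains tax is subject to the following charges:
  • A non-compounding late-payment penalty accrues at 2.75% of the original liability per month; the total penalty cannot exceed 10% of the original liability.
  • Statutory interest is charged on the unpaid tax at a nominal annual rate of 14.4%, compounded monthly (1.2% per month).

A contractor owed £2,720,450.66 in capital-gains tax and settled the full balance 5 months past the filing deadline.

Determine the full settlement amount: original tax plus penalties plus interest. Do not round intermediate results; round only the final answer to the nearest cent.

Penalty (uncapped): 5 × 2.75% × £2,720,450.66 = £374,061.97…; cap = 10% × £2,720,450.66 = £272,045.07… → penalty = £272,045.07…
Interest: £2,720,450.66 × ((1 + 0.012)^5 − 1) = £2,720,450.66 × 0.0614574… = £167,191.7807…
Total = £2,720,450.66 + £272,045.0660 + £167,191.7807… = £3,159,687.51

£3,159,687.51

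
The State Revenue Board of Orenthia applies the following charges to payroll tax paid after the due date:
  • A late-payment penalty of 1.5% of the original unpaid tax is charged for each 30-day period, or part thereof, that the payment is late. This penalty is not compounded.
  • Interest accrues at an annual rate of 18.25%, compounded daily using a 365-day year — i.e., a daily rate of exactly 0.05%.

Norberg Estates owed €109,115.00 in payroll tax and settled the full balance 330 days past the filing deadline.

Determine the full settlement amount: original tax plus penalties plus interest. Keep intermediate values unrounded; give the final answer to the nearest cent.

€146,688.15

Penalty periods: ⌈330/30⌉ = 11; penalty = 11 × 1.5% × €109,115.00 = €18,003.98…
Interest: €109,115.00 × ((1 + 0.0005)^330 − 1) = €109,115.00 × 0.17934449… = €19,569.1736…
Total = €109,115.00 + €18,003.9750 + €19,569.1736… = €146,688.15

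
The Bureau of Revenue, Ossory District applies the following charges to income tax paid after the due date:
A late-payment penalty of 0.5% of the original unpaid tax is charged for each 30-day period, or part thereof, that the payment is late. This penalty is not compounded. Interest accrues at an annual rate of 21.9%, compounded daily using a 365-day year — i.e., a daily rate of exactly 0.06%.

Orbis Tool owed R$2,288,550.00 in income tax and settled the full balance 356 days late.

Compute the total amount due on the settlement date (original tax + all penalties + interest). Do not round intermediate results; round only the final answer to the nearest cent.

R$2,970,647.75

Penalty periods: ⌈356/30⌉ = 12; penalty = 12 × 0.5% × R$2,288,550.00 = R$137,313.00
Interest: R$2,288,550.00 × ((1 + 0.0006)^356 − 1) = R$2,288,550.00 × 0.23804800… = R$544,784.7501…
Total = R$2,288,550.00 + R$137,313.0000 + R$544,784.7501… = R$2,970,647.75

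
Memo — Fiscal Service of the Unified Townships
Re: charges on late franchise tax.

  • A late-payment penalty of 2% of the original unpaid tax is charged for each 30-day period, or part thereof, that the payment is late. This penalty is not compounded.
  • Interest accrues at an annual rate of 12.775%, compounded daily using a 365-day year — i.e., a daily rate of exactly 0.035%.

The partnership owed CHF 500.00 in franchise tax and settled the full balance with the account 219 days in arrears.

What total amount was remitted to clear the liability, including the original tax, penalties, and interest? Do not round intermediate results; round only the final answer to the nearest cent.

CHF 619.82

Penalty periods: ⌈219/30⌉ = 8; penalty = 8 × 2% × CHF 500.00 = CHF 80.00
Interest: CHF 500.00 × ((1 + 0.00035)^219 − 1) = CHF 500.00 × 0.07964965… = CHF 39.8248…
Total = CHF 500.00 + CHF 80.0000 + CHF 39.8248… = CHF 619.82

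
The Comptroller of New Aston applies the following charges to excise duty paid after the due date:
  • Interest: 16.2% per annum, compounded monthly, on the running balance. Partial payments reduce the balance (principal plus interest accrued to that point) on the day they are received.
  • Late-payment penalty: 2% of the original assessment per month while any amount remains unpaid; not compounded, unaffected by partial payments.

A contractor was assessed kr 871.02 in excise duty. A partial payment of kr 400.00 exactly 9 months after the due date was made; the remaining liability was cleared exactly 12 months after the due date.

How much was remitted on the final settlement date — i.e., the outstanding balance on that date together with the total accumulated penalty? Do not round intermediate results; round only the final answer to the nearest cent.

kr 815.71

Monthly rate = 16.2% ÷ 12 = 1.35%
Balance at month 9: kr 871.0200 × (1 + 0.0135)^9 = kr 982.7474…
After kr 400.00 payment: kr 982.7474… − kr 400.00 = kr 582.7474…
Balance at month 12: kr 582.7474… × (1 + 0.0135)^3 = kr 606.6687…
Penalty: 12 × 2% × kr 871.02 = kr 209.04…
Final settlement = outstanding balance + penalty = kr 606.6687… + kr 209.04… = kr 815.71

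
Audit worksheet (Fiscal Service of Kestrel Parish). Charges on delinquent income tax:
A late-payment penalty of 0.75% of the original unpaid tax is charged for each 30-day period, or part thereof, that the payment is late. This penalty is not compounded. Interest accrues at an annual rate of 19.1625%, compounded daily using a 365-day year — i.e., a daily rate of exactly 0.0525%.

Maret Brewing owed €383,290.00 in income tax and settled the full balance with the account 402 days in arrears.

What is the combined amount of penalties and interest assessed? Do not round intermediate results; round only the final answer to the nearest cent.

€130,282.46

Penalty periods: ⌈402/30⌉ = 14; penalty = 14 × 0.75% × €383,290.00 = €40,245.45
Interest: €383,290.00 × ((1 + 0.000525)^402 − 1) = €383,290.00 × 0.23490571… = €90,037.0095…
Penalties + interest = €40,245.4500 + €90,037.0095… = €130,282.46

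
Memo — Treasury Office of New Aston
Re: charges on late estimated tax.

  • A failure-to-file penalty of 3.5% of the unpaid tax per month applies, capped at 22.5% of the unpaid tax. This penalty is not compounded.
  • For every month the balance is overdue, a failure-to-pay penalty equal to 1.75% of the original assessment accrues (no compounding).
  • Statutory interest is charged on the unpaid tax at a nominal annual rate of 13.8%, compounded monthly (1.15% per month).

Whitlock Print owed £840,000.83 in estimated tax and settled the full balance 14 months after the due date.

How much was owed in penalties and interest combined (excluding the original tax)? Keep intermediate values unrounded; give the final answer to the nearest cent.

£540,629.80

Failure-to-file: 14 × 3.5% × £840,000.83 = £411,600.41…, capped at 22.5% × £840,000.83 = £189,000.19…
Failure-to-pay penalty: 14 × 1.75% × £840,000.83 = £205,800.20…
Interest: £840,000.83 × ((1 + 0.0115)^14 − 1) = £840,000.83 × 0.1736063… = £145,829.4073…
Penalties + interest = £394,800.3901 + £145,829.4073… = £540,629.80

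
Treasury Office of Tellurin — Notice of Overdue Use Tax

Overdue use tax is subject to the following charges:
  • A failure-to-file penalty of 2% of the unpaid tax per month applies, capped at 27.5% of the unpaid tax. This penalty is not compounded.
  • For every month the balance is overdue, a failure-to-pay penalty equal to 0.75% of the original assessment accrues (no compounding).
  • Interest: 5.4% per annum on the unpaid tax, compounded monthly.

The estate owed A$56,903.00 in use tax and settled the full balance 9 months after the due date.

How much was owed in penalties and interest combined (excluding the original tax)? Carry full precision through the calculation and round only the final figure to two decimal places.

Failure-to-file: 9 × 2% × A$56,903.00 = A$10,242.54 (under the 27.5% cap)
Failure-to-pay penalty: 9 × 0.75% × A$56,903.00 = A$3,840.95…
Interest (5.4%/yr ÷ 12 = 0.45%/month): A$56,903.00 × ((1 + 0.0045)^9 − 1) = A$2,346.4923…
Penalties + interest = A$14,083.4925 + A$2,346.4923… = A$16,429.98

A$16,429.98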